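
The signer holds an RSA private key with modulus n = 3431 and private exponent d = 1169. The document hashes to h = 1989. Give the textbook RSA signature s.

h^1169 mod 3431 = 2624

2624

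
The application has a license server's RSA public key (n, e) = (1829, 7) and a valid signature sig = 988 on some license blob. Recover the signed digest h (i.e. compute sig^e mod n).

790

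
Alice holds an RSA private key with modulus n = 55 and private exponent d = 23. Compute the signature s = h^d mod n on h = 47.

38

Squares mod 55: h^1≡47, h^2≡9, h^4≡26, h^8≡16, h^16≡36
23 = 16 + 4 + 2 + 1, so h^23 ≡ 36·26·9·47 ≡ 38 (mod 55)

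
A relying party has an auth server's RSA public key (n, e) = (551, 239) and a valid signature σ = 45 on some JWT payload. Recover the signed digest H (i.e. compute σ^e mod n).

277

σ^2 ≡ 45^2 = 2025 ≡ 372
σ^4 ≡ 372^2 = 138384 ≡ 83
σ^8 ≡ 83^2 = 6889 ≡ 277
σ^16 ≡ 277^2 = 76729 ≡ 140
σ^32 ≡ 140^2 = 19600 ≡ 315
σ^64 ≡ 315^2 = 99225 ≡ 45
σ^128 ≡ 45^2 = 2025 ≡ 372
239 = 128 + 64 + 32 + 8 + 4 + 2 + 1, so σ^239 ≡ 372·45·315·277·83·372·45 ≡ 277 (mod 551)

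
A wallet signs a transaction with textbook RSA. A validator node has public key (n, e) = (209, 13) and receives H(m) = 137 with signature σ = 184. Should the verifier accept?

σ^13 mod 209 = 72
The recovered value 72 does not match the digest 137.

reject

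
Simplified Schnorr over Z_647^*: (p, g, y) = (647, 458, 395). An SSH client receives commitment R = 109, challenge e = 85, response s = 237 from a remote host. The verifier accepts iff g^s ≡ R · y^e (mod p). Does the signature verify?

g^s mod p:
Squares mod 647: 458^1≡458, 458^2≡136, 458^4≡380, 458^8≡119, 458^16≡574, 458^32≡153, 458^64≡117, 458^128≡102
237 = 128 + 64 + 32 + 8 + 4 + 1, so 458^237 ≡ 102·117·153·119·380·458 ≡ 310 (mod 647)
R · y^e mod p:
Squares mod 647: 395^1≡395, 395^2≡98, 395^4≡546, 395^8≡496, 395^16≡156, 395^32≡397, 395^64≡388
85 = 64 + 16 + 4 + 1, so 395^85 ≡ 388·156·546·395 ≡ 543 (mod 647)
109·543 = 59187 ≡ 310 (mod 647)
310 ≡ 310 (mod 647); signature holds.

verifies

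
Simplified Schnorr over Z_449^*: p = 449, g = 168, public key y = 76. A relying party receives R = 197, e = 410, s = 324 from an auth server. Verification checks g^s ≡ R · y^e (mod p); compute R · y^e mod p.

76^410 mod 449 = 392
R · y^e ≡ 197·392 = 77224 ≡ 445 (mod 449)

445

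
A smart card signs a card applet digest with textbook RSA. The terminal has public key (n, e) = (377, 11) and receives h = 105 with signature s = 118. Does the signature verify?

Squares mod 377: s^1≡118, s^2≡352, s^4≡248, s^8≡53
11 = 8 + 2 + 1, so s^11 ≡ 53·352·118 ≡ 105 (mod 377)
Since 105 equals the digest 105, verification succeeds.

verifies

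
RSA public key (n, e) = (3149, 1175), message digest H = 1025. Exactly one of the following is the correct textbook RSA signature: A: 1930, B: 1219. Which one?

B

Candidate A: 1930^1175 mod 3149 = 2124
Candidate B: 1219^1175 mod 3149 = 1025
  → matches H = 1025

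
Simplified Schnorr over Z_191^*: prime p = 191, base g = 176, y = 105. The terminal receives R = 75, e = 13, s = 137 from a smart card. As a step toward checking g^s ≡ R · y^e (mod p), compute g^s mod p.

176^2 = 30976 ≡ 34
176^4 ≡ 34^2 = 1156 ≡ 10
176^8 ≡ 10^2 = 100
176^16 ≡ 100^2 = 10000 ≡ 68
176^32 ≡ 68^2 = 4624 ≡ 40
176^64 ≡ 40^2 = 1600 ≡ 72
176^128 ≡ 72^2 = 5184 ≡ 27
137 = 128 + 8 + 1, so 176^137 ≡ 27·100·176 ≡ 183 (mod 191)

183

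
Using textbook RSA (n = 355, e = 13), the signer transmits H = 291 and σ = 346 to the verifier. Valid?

no

Squares mod 355: σ^1≡346, σ^2≡81, σ^4≡171, σ^8≡131
13 = 8 + 4 + 1, so σ^13 ≡ 131·171·346 ≡ 31 (mod 355)
σ^13 mod 355 = 31, but H = 291.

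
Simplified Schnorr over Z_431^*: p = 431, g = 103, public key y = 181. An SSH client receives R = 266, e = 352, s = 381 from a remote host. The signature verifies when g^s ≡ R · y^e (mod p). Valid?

no

g^s mod p:
103^2 = 10609 ≡ 265
103^4 ≡ 265^2 = 70225 ≡ 403
103^8 ≡ 403^2 = 162409 ≡ 353
103^16 ≡ 353^2 = 124609 ≡ 50
103^32 ≡ 50^2 = 2500 ≡ 345
103^64 ≡ 345^2 = 119025 ≡ 69
103^128 ≡ 69^2 = 4761 ≡ 20
103^256 ≡ 20^2 = 400
381 = 256 + 64 + 32 + 16 + 8 + 4 + 1, so 103^381 ≡ 400·69·345·50·353·403·103 ≡ 372 (mod 431)
R · y^e mod p:
181^2 = 32761 ≡ 5
181^4 ≡ 5^2 = 25
181^8 ≡ 25^2 = 625 ≡ 194
181^16 ≡ 194^2 = 37636 ≡ 139
181^32 ≡ 139^2 = 19321 ≡ 357
181^64 ≡ 357^2 = 127449 ≡ 304
181^128 ≡ 304^2 = 92416 ≡ 182
181^256 ≡ 182^2 = 33124 ≡ 368
352 = 256 + 64 + 32, so 181^352 ≡ 368·304·357 ≡ 120 (mod 431)
266·120 = 31920 ≡ 26 (mod 431)
372 ≠ 26; the check fails.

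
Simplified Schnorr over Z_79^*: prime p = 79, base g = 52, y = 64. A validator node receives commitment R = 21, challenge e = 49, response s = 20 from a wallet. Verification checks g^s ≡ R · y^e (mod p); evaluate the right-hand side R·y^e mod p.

64^2 = 4096 ≡ 67
64^4 ≡ 67^2 = 4489 ≡ 65
64^8 ≡ 65^2 = 4225 ≡ 38
64^16 ≡ 38^2 = 1444 ≡ 22
64^32 ≡ 22^2 = 484 ≡ 10
49 = 32 + 16 + 1, so 64^49 ≡ 10·22·64 ≡ 18 (mod 79)
R · y^e ≡ 21·18 = 378 ≡ 62 (mod 79)

62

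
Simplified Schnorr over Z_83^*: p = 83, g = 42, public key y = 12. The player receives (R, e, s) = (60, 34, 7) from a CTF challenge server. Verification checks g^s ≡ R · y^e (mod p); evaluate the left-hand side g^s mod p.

Squares mod 83: 42^1≡42, 42^2≡21, 42^4≡26
7 = 4 + 2 + 1, so 42^7 ≡ 26·21·42 ≡ 24 (mod 83)

24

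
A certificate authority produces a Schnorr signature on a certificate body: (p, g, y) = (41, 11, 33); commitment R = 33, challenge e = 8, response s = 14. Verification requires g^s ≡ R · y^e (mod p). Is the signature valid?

valid

g^s mod p:
Squares mod 41: 11^1≡11, 11^2≡39, 11^4≡4, 11^8≡16
14 = 8 + 4 + 2, so 11^14 ≡ 16·4·39 ≡ 36 (mod 41)
R · y^e mod p:
Squares mod 41: 33^1≡33, 33^2≡23, 33^4≡37, 33^8≡16
33^8 ≡ 16 (mod 41)
33·16 = 528 ≡ 36 (mod 41)
36 ≡ 36 (mod 41); signature holds.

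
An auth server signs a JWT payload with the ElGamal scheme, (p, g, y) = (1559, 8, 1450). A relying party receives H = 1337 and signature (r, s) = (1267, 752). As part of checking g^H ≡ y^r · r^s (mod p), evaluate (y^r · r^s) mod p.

1226

1450^1267 mod 1559 = 36
1267^752 mod 1559 = 1160
y^r · r^s ≡ 36·1160 = 41760 ≡ 1226 (mod 1559)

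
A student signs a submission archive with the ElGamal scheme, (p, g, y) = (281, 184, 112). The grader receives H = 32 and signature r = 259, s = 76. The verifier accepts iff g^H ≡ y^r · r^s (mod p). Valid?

Left side g^H mod p:
184^32 mod 281 = 4
Right side y^r · r^s mod p:
112^259 mod 281 = 274
259^76 mod 281 = 70
274·70 = 19180 ≡ 72 (mod 281)
4 ≠ 72, so verification fails.

no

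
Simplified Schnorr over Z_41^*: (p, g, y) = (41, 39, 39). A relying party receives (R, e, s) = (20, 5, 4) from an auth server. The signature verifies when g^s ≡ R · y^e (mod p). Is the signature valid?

valid

g^s mod p:
39^2 = 1521 ≡ 4
39^4 ≡ 4^2 = 16
R · y^e mod p:
39^2 = 1521 ≡ 4
39^4 ≡ 4^2 = 16
5 = 4 + 1, so 39^5 ≡ 16·39 ≡ 9 (mod 41)
20·9 = 180 ≡ 16 (mod 41)
16 ≡ 16 (mod 41); signature holds.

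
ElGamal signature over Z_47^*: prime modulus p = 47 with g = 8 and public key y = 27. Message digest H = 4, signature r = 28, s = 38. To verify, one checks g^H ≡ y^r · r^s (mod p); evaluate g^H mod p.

8^2 = 64 ≡ 17
8^4 ≡ 17^2 = 289 ≡ 7

7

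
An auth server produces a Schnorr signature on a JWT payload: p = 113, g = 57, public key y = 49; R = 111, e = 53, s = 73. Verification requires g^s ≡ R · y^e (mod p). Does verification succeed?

g^s mod p:
57^2 = 3249 ≡ 85
57^4 ≡ 85^2 = 7225 ≡ 106
57^8 ≡ 106^2 = 11236 ≡ 49
57^16 ≡ 49^2 = 2401 ≡ 28
57^32 ≡ 28^2 = 784 ≡ 106
57^64 ≡ 106^2 = 11236 ≡ 49
73 = 64 + 8 + 1, so 57^73 ≡ 49·49·57 ≡ 14 (mod 113)
R · y^e mod p:
49^2 = 2401 ≡ 28
49^4 ≡ 28^2 = 784 ≡ 106
49^8 ≡ 106^2 = 11236 ≡ 49
49^16 ≡ 49^2 = 2401 ≡ 28
49^32 ≡ 28^2 = 784 ≡ 106
53 = 32 + 16 + 4 + 1, so 49^53 ≡ 106·28·106·49 ≡ 106 (mod 113)
111·106 = 11766 ≡ 14 (mod 113)
14 ≡ 14 (mod 113); signature holds.

passes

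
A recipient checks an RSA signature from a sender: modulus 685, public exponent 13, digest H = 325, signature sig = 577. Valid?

sig^2 ≡ 577^2 = 332929 ≡ 19
sig^4 ≡ 19^2 = 361
sig^8 ≡ 361^2 = 130321 ≡ 171
13 = 8 + 4 + 1, so sig^13 ≡ 171·361·577 ≡ 157 (mod 685)
sig^13 mod 685 = 157, but H = 325.

no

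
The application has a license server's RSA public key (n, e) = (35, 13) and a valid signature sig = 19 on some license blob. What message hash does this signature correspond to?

Squares mod 35: sig^1≡19, sig^2≡11, sig^4≡16, sig^8≡11
13 = 8 + 4 + 1, so sig^13 ≡ 11·16·19 ≡ 19 (mod 35)

19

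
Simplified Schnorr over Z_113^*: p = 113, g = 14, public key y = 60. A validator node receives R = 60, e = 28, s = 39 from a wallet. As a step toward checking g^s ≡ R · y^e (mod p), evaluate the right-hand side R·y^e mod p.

60

60^2 = 3600 ≡ 97
60^4 ≡ 97^2 = 9409 ≡ 30
60^8 ≡ 30^2 = 900 ≡ 109
60^16 ≡ 109^2 = 11881 ≡ 16
28 = 16 + 8 + 4, so 60^28 ≡ 16·109·30 ≡ 1 (mod 113)
R · y^e ≡ 60·1 = 60 ≡ 60 (mod 113)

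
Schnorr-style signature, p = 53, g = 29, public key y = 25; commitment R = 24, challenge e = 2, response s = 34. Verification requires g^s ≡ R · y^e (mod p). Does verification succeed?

g^s mod p:
29^2 = 841 ≡ 46
29^4 ≡ 46^2 = 2116 ≡ 49
29^8 ≡ 49^2 = 2401 ≡ 16
29^16 ≡ 16^2 = 256 ≡ 44
29^32 ≡ 44^2 = 1936 ≡ 28
34 = 32 + 2, so 29^34 ≡ 28·46 ≡ 16 (mod 53)
R · y^e mod p:
25^2 = 625 ≡ 42
24·42 = 1008 ≡ 1 (mod 53)
16 ≠ 1; the check fails.

fails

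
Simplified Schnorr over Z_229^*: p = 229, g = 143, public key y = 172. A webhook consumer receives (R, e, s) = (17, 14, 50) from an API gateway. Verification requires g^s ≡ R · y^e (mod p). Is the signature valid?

invalid

g^s mod p:
Squares mod 229: 143^1≡143, 143^2≡68, 143^4≡44, 143^8≡104, 143^16≡53, 143^32≡61
50 = 32 + 16 + 2, so 143^50 ≡ 61·53·68 ≡ 4 (mod 229)
R · y^e mod p:
Squares mod 229: 172^1≡172, 172^2≡43, 172^4≡17, 172^8≡60
14 = 8 + 4 + 2, so 172^14 ≡ 60·17·43 ≡ 121 (mod 229)
17·121 = 2057 ≡ 225 (mod 229)
4 ≠ 225; the check fails.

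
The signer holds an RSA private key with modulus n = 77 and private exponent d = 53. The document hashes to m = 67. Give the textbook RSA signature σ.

m^2 ≡ 67^2 = 4489 ≡ 23
m^4 ≡ 23^2 = 529 ≡ 67
m^8 ≡ 67^2 = 4489 ≡ 23
m^16 ≡ 23^2 = 529 ≡ 67
m^32 ≡ 67^2 = 4489 ≡ 23
53 = 32 + 16 + 4 + 1, so m^53 ≡ 23·67·67·67 ≡ 23 (mod 77)

23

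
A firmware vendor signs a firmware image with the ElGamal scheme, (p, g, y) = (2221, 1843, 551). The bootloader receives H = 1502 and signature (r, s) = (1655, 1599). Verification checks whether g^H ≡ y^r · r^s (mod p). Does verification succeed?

passes

Left side g^H mod p:
1843^2 = 3396649 ≡ 740
1843^4 ≡ 740^2 = 547600 ≡ 1234
1843^8 ≡ 1234^2 = 1522756 ≡ 1371
1843^16 ≡ 1371^2 = 1879641 ≡ 675
1843^32 ≡ 675^2 = 455625 ≡ 320
1843^64 ≡ 320^2 = 102400 ≡ 234
1843^128 ≡ 234^2 = 54756 ≡ 1452
1843^256 ≡ 1452^2 = 2108304 ≡ 575
1843^512 ≡ 575^2 = 330625 ≡ 1917
1843^1024 ≡ 1917^2 = 3674889 ≡ 1355
1502 = 1024 + 256 + 128 + 64 + 16 + 8 + 4 + 2, so 1843^1502 ≡ 1355·575·1452·234·675·1371·1234·740 ≡ 2196 (mod 2221)
Right side y^r · r^s mod p:
551^2 = 303601 ≡ 1545
551^4 ≡ 1545^2 = 2387025 ≡ 1671
551^8 ≡ 1671^2 = 2792241 ≡ 444
551^16 ≡ 444^2 = 197136 ≡ 1688
551^32 ≡ 1688^2 = 2849344 ≡ 2022
551^64 ≡ 2022^2 = 4088484 ≡ 1844
551^128 ≡ 1844^2 = 3400336 ≡ 2206
551^256 ≡ 2206^2 = 4866436 ≡ 225
551^512 ≡ 225^2 = 50625 ≡ 1763
551^1024 ≡ 1763^2 = 3108169 ≡ 990
1655 = 1024 + 512 + 64 + 32 + 16 + 4 + 2 + 1, so 551^1655 ≡ 990·1763·1844·2022·1688·1671·1545·551 ≡ 2010 (mod 2221)
1655^2 = 2739025 ≡ 532
1655^4 ≡ 532^2 = 283024 ≡ 957
1655^8 ≡ 957^2 = 915849 ≡ 797
1655^16 ≡ 797^2 = 635209 ≡ 3
1655^32 ≡ 3^2 = 9
1655^64 ≡ 9^2 = 81
1655^128 ≡ 81^2 = 6561 ≡ 2119
1655^256 ≡ 2119^2 = 4490161 ≡ 1520
1655^512 ≡ 1520^2 = 2310400 ≡ 560
1655^1024 ≡ 560^2 = 313600 ≡ 439
1599 = 1024 + 512 + 32 + 16 + 8 + 4 + 2 + 1, so 1655^1599 ≡ 439·560·9·3·797·957·532·1655 ≡ 558 (mod 2221)
2010·558 = 1121580 ≡ 2196 (mod 2221)
2196 ≡ 2196 (mod 2221), so the signature is genuine.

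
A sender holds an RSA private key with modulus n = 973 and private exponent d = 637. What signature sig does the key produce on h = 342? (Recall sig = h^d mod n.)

811

Squares mod 973: h^1≡342, h^2≡204, h^4≡750, h^8≡106, h^16≡533, h^32≡946, h^64≡729, h^128≡183, h^256≡407, h^512≡239
637 = 512 + 64 + 32 + 16 + 8 + 4 + 1, so h^637 ≡ 239·729·946·533·106·750·342 ≡ 811 (mod 973)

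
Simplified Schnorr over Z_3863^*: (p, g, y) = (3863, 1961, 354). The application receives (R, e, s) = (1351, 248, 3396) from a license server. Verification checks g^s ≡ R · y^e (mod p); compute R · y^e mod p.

354^248 mod 3863 = 3245
R · y^e ≡ 1351·3245 = 4383995 ≡ 3353 (mod 3863)

3353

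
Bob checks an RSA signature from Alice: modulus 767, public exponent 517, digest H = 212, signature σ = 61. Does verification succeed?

σ^2 ≡ 61^2 = 3721 ≡ 653
σ^4 ≡ 653^2 = 426409 ≡ 724
σ^8 ≡ 724^2 = 524176 ≡ 315
σ^16 ≡ 315^2 = 99225 ≡ 282
σ^32 ≡ 282^2 = 79524 ≡ 523
σ^64 ≡ 523^2 = 273529 ≡ 477
σ^128 ≡ 477^2 = 227529 ≡ 497
σ^256 ≡ 497^2 = 247009 ≡ 35
σ^512 ≡ 35^2 = 1225 ≡ 458
517 = 512 + 4 + 1, so σ^517 ≡ 458·724·61 ≡ 555 (mod 767)
σ^517 mod 767 = 555, but H = 212.

fails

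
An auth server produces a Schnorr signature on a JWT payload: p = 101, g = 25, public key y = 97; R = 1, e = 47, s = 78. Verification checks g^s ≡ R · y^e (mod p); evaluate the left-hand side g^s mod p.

71

Squares mod 101: 25^1≡25, 25^2≡19, 25^4≡58, 25^8≡31, 25^16≡52, 25^32≡78, 25^64≡24
78 = 64 + 8 + 4 + 2, so 25^78 ≡ 24·31·58·19 ≡ 71 (mod 101)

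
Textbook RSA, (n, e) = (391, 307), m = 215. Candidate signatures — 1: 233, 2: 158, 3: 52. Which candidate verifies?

Candidate 1: Squares mod 391: 233^1≡233, 233^2≡331, 233^4≡81, 233^8≡305, 233^16≡358, 233^32≡307, 233^64≡18, 233^128≡324, 233^256≡188; 307 = 256 + 32 + 16 + 2 + 1, so 233^307 ≡ 188·307·358·331·233 ≡ 215 (mod 391)
  → matches m = 215
Candidate 2: Squares mod 391: 158^1≡158, 158^2≡331, 158^4≡81, 158^8≡305, 158^16≡358, 158^32≡307, 158^64≡18, 158^128≡324, 158^256≡188; 307 = 256 + 32 + 16 + 2 + 1, so 158^307 ≡ 188·307·358·331·158 ≡ 176 (mod 391)
Candidate 3: Squares mod 391: 52^1≡52, 52^2≡358, 52^4≡307, 52^8≡18, 52^16≡324, 52^32≡188, 52^64≡154, 52^128≡256, 52^256≡239; 307 = 256 + 32 + 16 + 2 + 1, so 52^307 ≡ 239·188·324·358·52 ≡ 188 (mod 391)

1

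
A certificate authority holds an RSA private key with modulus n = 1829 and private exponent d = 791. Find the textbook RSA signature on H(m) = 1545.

(H(m))^2 ≡ 1545^2 = 2387025 ≡ 180
(H(m))^4 ≡ 180^2 = 32400 ≡ 1307
(H(m))^8 ≡ 1307^2 = 1708249 ≡ 1792
(H(m))^16 ≡ 1792^2 = 3211264 ≡ 1369
(H(m))^32 ≡ 1369^2 = 1874161 ≡ 1265
(H(m))^64 ≡ 1265^2 = 1600225 ≡ 1679
(H(m))^128 ≡ 1679^2 = 2819041 ≡ 552
(H(m))^256 ≡ 552^2 = 304704 ≡ 1090
(H(m))^512 ≡ 1090^2 = 1188100 ≡ 1079
791 = 512 + 256 + 16 + 4 + 2 + 1, so (H(m))^791 ≡ 1079·1090·1369·1307·180·1545 ≡ 37 (mod 1829)

37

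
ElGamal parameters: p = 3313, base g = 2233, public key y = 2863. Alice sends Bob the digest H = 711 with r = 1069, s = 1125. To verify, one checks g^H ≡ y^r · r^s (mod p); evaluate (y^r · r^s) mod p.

91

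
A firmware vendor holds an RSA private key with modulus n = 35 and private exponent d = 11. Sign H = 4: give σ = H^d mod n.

Squares mod 35: H^1≡4, H^2≡16, H^4≡11, H^8≡16
11 = 8 + 2 + 1, so H^11 ≡ 16·16·4 ≡ 9 (mod 35)

9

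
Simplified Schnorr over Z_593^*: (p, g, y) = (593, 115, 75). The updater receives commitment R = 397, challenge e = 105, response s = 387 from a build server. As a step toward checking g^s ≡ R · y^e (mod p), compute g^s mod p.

115^2 = 13225 ≡ 179
115^4 ≡ 179^2 = 32041 ≡ 19
115^8 ≡ 19^2 = 361
115^16 ≡ 361^2 = 130321 ≡ 454
115^32 ≡ 454^2 = 206116 ≡ 345
115^64 ≡ 345^2 = 119025 ≡ 425
115^128 ≡ 425^2 = 180625 ≡ 353
115^256 ≡ 353^2 = 124609 ≡ 79
387 = 256 + 128 + 2 + 1, so 115^387 ≡ 79·353·179·115 ≡ 245 (mod 593)

245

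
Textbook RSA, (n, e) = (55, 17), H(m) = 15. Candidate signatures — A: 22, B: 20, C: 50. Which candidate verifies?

Candidate A: Squares mod 55: 22^1≡22, 22^2≡44, 22^4≡11, 22^8≡11, 22^16≡11; 17 = 16 + 1, so 22^17 ≡ 11·22 ≡ 22 (mod 55)
Candidate B: Squares mod 55: 20^1≡20, 20^2≡15, 20^4≡5, 20^8≡25, 20^16≡20; 17 = 16 + 1, so 20^17 ≡ 20·20 ≡ 15 (mod 55)
  → matches H(m) = 15
Candidate C: Squares mod 55: 50^1≡50, 50^2≡25, 50^4≡20, 50^8≡15, 50^16≡5; 17 = 16 + 1, so 50^17 ≡ 5·50 ≡ 30 (mod 55)

B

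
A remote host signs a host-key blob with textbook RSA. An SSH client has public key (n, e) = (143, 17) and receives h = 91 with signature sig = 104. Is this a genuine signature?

Squares mod 143: sig^1≡104, sig^2≡91, sig^4≡130, sig^8≡26, sig^16≡104
17 = 16 + 1, so sig^17 ≡ 104·104 ≡ 91 (mod 143)
sig^17 mod 143 = 91 matches h.

genuine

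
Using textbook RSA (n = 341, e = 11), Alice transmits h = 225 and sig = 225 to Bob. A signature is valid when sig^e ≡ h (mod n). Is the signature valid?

valid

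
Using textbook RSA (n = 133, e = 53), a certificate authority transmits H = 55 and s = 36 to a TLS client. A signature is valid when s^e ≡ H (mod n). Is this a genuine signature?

forged

s^2 ≡ 36^2 = 1296 ≡ 99
s^4 ≡ 99^2 = 9801 ≡ 92
s^8 ≡ 92^2 = 8464 ≡ 85
s^16 ≡ 85^2 = 7225 ≡ 43
s^32 ≡ 43^2 = 1849 ≡ 120
53 = 32 + 16 + 4 + 1, so s^53 ≡ 120·43·92·36 ≡ 85 (mod 133)
The recovered value 85 does not match the digest 55.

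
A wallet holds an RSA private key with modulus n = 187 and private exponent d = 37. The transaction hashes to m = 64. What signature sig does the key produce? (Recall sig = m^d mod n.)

81

m^2 ≡ 64^2 = 4096 ≡ 169
m^4 ≡ 169^2 = 28561 ≡ 137
m^8 ≡ 137^2 = 18769 ≡ 69
m^16 ≡ 69^2 = 4761 ≡ 86
m^32 ≡ 86^2 = 7396 ≡ 103
37 = 32 + 4 + 1, so m^37 ≡ 103·137·64 ≡ 81 (mod 187)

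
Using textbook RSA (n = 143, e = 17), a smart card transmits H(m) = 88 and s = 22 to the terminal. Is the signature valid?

invalid

s^17 mod 143 = 55
55 ≠ 88, so verification fails.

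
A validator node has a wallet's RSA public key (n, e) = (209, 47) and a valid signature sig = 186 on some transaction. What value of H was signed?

Squares mod 209: sig^1≡186, sig^2≡111, sig^4≡199, sig^8≡100, sig^16≡177, sig^32≡188
47 = 32 + 8 + 4 + 2 + 1, so sig^47 ≡ 188·100·199·111·186 ≡ 98 (mod 209)

98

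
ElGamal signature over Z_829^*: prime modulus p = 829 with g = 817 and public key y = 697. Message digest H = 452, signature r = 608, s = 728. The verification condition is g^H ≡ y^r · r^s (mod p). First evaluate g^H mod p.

507

817^2 = 667489 ≡ 144
817^4 ≡ 144^2 = 20736 ≡ 11
817^8 ≡ 11^2 = 121
817^16 ≡ 121^2 = 14641 ≡ 548
817^32 ≡ 548^2 = 300304 ≡ 206
817^64 ≡ 206^2 = 42436 ≡ 157
817^128 ≡ 157^2 = 24649 ≡ 608
817^256 ≡ 608^2 = 369664 ≡ 759
452 = 256 + 128 + 64 + 4, so 817^452 ≡ 759·608·157·11 ≡ 507 (mod 829)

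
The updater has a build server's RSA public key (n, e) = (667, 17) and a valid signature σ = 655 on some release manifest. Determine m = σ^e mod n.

Squares mod 667: σ^1≡655, σ^2≡144, σ^4≡59, σ^8≡146, σ^16≡639
17 = 16 + 1, so σ^17 ≡ 639·655 ≡ 336 (mod 667)

336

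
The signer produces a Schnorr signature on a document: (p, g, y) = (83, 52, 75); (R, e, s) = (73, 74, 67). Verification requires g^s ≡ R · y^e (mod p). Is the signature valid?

valid

g^s mod p:
52^2 = 2704 ≡ 48
52^4 ≡ 48^2 = 2304 ≡ 63
52^8 ≡ 63^2 = 3969 ≡ 68
52^16 ≡ 68^2 = 4624 ≡ 59
52^32 ≡ 59^2 = 3481 ≡ 78
52^64 ≡ 78^2 = 6084 ≡ 25
67 = 64 + 2 + 1, so 52^67 ≡ 25·48·52 ≡ 67 (mod 83)
R · y^e mod p:
75^2 = 5625 ≡ 64
75^4 ≡ 64^2 = 4096 ≡ 29
75^8 ≡ 29^2 = 841 ≡ 11
75^16 ≡ 11^2 = 121 ≡ 38
75^32 ≡ 38^2 = 1444 ≡ 33
75^64 ≡ 33^2 = 1089 ≡ 10
74 = 64 + 8 + 2, so 75^74 ≡ 10·11·64 ≡ 68 (mod 83)
73·68 = 4964 ≡ 67 (mod 83)
67 ≡ 67 (mod 83); signature holds.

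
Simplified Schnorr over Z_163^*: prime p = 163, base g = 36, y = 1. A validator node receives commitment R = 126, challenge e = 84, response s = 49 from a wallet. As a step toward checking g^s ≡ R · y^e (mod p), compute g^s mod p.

Squares mod 163: 36^1≡36, 36^2≡155, 36^4≡64, 36^8≡21, 36^16≡115, 36^32≡22
49 = 32 + 16 + 1, so 36^49 ≡ 22·115·36 ≡ 126 (mod 163)

126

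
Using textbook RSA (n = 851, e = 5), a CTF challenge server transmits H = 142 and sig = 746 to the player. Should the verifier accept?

sig^2 ≡ 746^2 = 556516 ≡ 813
sig^4 ≡ 813^2 = 660969 ≡ 593
5 = 4 + 1, so sig^5 ≡ 593·746 ≡ 709 (mod 851)
sig^5 mod 851 = 709, but H = 142.

reject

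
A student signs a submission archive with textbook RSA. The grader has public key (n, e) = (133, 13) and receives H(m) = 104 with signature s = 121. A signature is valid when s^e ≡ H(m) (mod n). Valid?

no

Squares mod 133: s^1≡121, s^2≡11, s^4≡121, s^8≡11
13 = 8 + 4 + 1, so s^13 ≡ 11·121·121 ≡ 121 (mod 133)
121 ≠ 104, so verification fails.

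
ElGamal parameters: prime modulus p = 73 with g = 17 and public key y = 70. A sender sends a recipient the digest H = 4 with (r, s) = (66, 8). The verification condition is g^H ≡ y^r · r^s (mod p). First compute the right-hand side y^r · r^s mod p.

9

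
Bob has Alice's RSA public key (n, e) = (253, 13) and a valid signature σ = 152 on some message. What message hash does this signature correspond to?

σ^2 ≡ 152^2 = 23104 ≡ 81
σ^4 ≡ 81^2 = 6561 ≡ 236
σ^8 ≡ 236^2 = 55696 ≡ 36
13 = 8 + 4 + 1, so σ^13 ≡ 36·236·152 ≡ 80 (mod 253)

80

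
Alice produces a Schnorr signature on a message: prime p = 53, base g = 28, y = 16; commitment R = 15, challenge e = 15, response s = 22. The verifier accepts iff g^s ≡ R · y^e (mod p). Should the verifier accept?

reject

g^s mod p:
28^2 = 784 ≡ 42
28^4 ≡ 42^2 = 1764 ≡ 15
28^8 ≡ 15^2 = 225 ≡ 13
28^16 ≡ 13^2 = 169 ≡ 10
22 = 16 + 4 + 2, so 28^22 ≡ 10·15·42 ≡ 46 (mod 53)
R · y^e mod p:
16^2 = 256 ≡ 44
16^4 ≡ 44^2 = 1936 ≡ 28
16^8 ≡ 28^2 = 784 ≡ 42
15 = 8 + 4 + 2 + 1, so 16^15 ≡ 42·28·44·16 ≡ 44 (mod 53)
15·44 = 660 ≡ 24 (mod 53)
46 ≠ 24; the check fails.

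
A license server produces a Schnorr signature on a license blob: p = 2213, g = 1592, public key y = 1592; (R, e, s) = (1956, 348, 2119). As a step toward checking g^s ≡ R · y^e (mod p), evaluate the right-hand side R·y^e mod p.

446

Squares mod 2213: 1592^1≡1592, 1592^2≡579, 1592^4≡1078, 1592^8≡259, 1592^16≡691, 1592^32≡1686, 1592^64≡1104, 1592^128≡1666, 1592^256≡454
348 = 256 + 64 + 16 + 8 + 4, so 1592^348 ≡ 454·1104·691·259·1078 ≡ 1686 (mod 2213)
R · y^e ≡ 1956·1686 = 3297816 ≡ 446 (mod 2213)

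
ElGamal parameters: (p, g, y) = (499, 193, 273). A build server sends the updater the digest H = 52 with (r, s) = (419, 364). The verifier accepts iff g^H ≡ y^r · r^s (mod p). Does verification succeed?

fails

Left side g^H mod p:
193^2 = 37249 ≡ 323
193^4 ≡ 323^2 = 104329 ≡ 38
193^8 ≡ 38^2 = 1444 ≡ 446
193^16 ≡ 446^2 = 198916 ≡ 314
193^32 ≡ 314^2 = 98596 ≡ 293
52 = 32 + 16 + 4, so 193^52 ≡ 293·314·38 ≡ 82 (mod 499)
Right side y^r · r^s mod p:
273^2 = 74529 ≡ 178
273^4 ≡ 178^2 = 31684 ≡ 247
273^8 ≡ 247^2 = 61009 ≡ 131
273^16 ≡ 131^2 = 17161 ≡ 195
273^32 ≡ 195^2 = 38025 ≡ 101
273^64 ≡ 101^2 = 10201 ≡ 221
273^128 ≡ 221^2 = 48841 ≡ 438
273^256 ≡ 438^2 = 191844 ≡ 228
419 = 256 + 128 + 32 + 2 + 1, so 273^419 ≡ 228·438·101·178·273 ≡ 98 (mod 499)
419^2 = 175561 ≡ 412
419^4 ≡ 412^2 = 169744 ≡ 84
419^8 ≡ 84^2 = 7056 ≡ 70
419^16 ≡ 70^2 = 4900 ≡ 409
419^32 ≡ 409^2 = 167281 ≡ 116
419^64 ≡ 116^2 = 13456 ≡ 482
419^128 ≡ 482^2 = 232324 ≡ 289
419^256 ≡ 289^2 = 83521 ≡ 188
364 = 256 + 64 + 32 + 8 + 4, so 419^364 ≡ 188·482·116·70·84 ≡ 227 (mod 499)
98·227 = 22246 ≡ 290 (mod 499)
82 ≠ 290, so verification fails.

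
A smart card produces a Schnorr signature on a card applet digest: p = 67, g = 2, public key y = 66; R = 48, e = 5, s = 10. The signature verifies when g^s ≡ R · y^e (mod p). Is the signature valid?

valid

g^s mod p:
2^2 = 4
2^4 ≡ 4^2 = 16
2^8 ≡ 16^2 = 256 ≡ 55
10 = 8 + 2, so 2^10 ≡ 55·4 ≡ 19 (mod 67)
R · y^e mod p:
66^2 = 4356 ≡ 1
66^4 ≡ 1^2 = 1
5 = 4 + 1, so 66^5 ≡ 1·66 ≡ 66 (mod 67)
48·66 = 3168 ≡ 19 (mod 67)
19 ≡ 19 (mod 67); signature holds.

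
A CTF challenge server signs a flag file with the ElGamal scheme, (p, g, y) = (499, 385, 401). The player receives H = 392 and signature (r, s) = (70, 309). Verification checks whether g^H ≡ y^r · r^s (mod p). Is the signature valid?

invalid

Left side g^H mod p:
385^2 = 148225 ≡ 22
385^4 ≡ 22^2 = 484
385^8 ≡ 484^2 = 234256 ≡ 225
385^16 ≡ 225^2 = 50625 ≡ 226
385^32 ≡ 226^2 = 51076 ≡ 178
385^64 ≡ 178^2 = 31684 ≡ 247
385^128 ≡ 247^2 = 61009 ≡ 131
385^256 ≡ 131^2 = 17161 ≡ 195
392 = 256 + 128 + 8, so 385^392 ≡ 195·131·225 ≡ 143 (mod 499)
Right side y^r · r^s mod p:
401^2 = 160801 ≡ 123
401^4 ≡ 123^2 = 15129 ≡ 159
401^8 ≡ 159^2 = 25281 ≡ 331
401^16 ≡ 331^2 = 109561 ≡ 280
401^32 ≡ 280^2 = 78400 ≡ 57
401^64 ≡ 57^2 = 3249 ≡ 255
70 = 64 + 4 + 2, so 401^70 ≡ 255·159·123 ≡ 29 (mod 499)
70^2 = 4900 ≡ 409
70^4 ≡ 409^2 = 167281 ≡ 116
70^8 ≡ 116^2 = 13456 ≡ 482
70^16 ≡ 482^2 = 232324 ≡ 289
70^32 ≡ 289^2 = 83521 ≡ 188
70^64 ≡ 188^2 = 35344 ≡ 414
70^128 ≡ 414^2 = 171396 ≡ 239
70^256 ≡ 239^2 = 57121 ≡ 235
309 = 256 + 32 + 16 + 4 + 1, so 70^309 ≡ 235·188·289·116·70 ≡ 81 (mod 499)
29·81 = 2349 ≡ 353 (mod 499)
143 ≠ 353, so verification fails.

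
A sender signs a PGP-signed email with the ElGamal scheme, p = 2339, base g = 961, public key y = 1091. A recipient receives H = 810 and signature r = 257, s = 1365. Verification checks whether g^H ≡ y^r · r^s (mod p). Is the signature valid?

Left side g^H mod p:
961^2 = 923521 ≡ 1955
961^4 ≡ 1955^2 = 3822025 ≡ 99
961^8 ≡ 99^2 = 9801 ≡ 445
961^16 ≡ 445^2 = 198025 ≡ 1549
961^32 ≡ 1549^2 = 2399401 ≡ 1926
961^64 ≡ 1926^2 = 3709476 ≡ 2161
961^128 ≡ 2161^2 = 4669921 ≡ 1277
961^256 ≡ 1277^2 = 1630729 ≡ 446
961^512 ≡ 446^2 = 198916 ≡ 101
810 = 512 + 256 + 32 + 8 + 2, so 961^810 ≡ 101·446·1926·445·1955 ≡ 1872 (mod 2339)
Right side y^r · r^s mod p:
1091^2 = 1190281 ≡ 2069
1091^4 ≡ 2069^2 = 4280761 ≡ 391
1091^8 ≡ 391^2 = 152881 ≡ 846
1091^16 ≡ 846^2 = 715716 ≡ 2321
1091^32 ≡ 2321^2 = 5387041 ≡ 324
1091^64 ≡ 324^2 = 104976 ≡ 2060
1091^128 ≡ 2060^2 = 4243600 ≡ 654
1091^256 ≡ 654^2 = 427716 ≡ 2018
257 = 256 + 1, so 1091^257 ≡ 2018·1091 ≡ 639 (mod 2339)
257^2 = 66049 ≡ 557
257^4 ≡ 557^2 = 310249 ≡ 1501
257^8 ≡ 1501^2 = 2253001 ≡ 544
257^16 ≡ 544^2 = 295936 ≡ 1222
257^32 ≡ 1222^2 = 1493284 ≡ 1002
257^64 ≡ 1002^2 = 1004004 ≡ 573
257^128 ≡ 573^2 = 328329 ≡ 869
257^256 ≡ 869^2 = 755161 ≡ 2003
257^512 ≡ 2003^2 = 4012009 ≡ 624
257^1024 ≡ 624^2 = 389376 ≡ 1102
1365 = 1024 + 256 + 64 + 16 + 4 + 1, so 257^1365 ≡ 1102·2003·573·1222·1501·257 ≡ 1716 (mod 2339)
639·1716 = 1096524 ≡ 1872 (mod 2339)
1872 ≡ 1872 (mod 2339), so the signature is genuine.

valid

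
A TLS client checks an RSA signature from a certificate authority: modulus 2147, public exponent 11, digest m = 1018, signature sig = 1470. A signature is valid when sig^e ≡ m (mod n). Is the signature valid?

sig^11 mod 2147 = 1018
1018 = m, so the signature checks out.

valid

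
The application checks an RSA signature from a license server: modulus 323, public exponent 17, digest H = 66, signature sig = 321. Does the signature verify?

verifies

Squares mod 323: sig^1≡321, sig^2≡4, sig^4≡16, sig^8≡256, sig^16≡290
17 = 16 + 1, so sig^17 ≡ 290·321 ≡ 66 (mod 323)
66 = H, so the signature checks out.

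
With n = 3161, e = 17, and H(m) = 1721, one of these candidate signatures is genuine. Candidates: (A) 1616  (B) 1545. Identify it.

Candidate A: 1616^2 = 2611456 ≡ 470; 1616^4 ≡ 470^2 = 220900 ≡ 2791; 1616^8 ≡ 2791^2 = 7789681 ≡ 977; 1616^16 ≡ 977^2 = 954529 ≡ 3068; 17 = 16 + 1, so 1616^17 ≡ 3068·1616 ≡ 1440 (mod 3161)
Candidate B: 1545^2 = 2387025 ≡ 470; 1545^4 ≡ 470^2 = 220900 ≡ 2791; 1545^8 ≡ 2791^2 = 7789681 ≡ 977; 1545^16 ≡ 977^2 = 954529 ≡ 3068; 17 = 16 + 1, so 1545^17 ≡ 3068·1545 ≡ 1721 (mod 3161)
  → matches H(m) = 1721

B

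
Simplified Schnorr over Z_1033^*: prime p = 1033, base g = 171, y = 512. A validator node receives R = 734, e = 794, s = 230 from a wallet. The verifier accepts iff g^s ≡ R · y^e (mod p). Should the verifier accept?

reject

g^s mod p:
171^2 = 29241 ≡ 317
171^4 ≡ 317^2 = 100489 ≡ 288
171^8 ≡ 288^2 = 82944 ≡ 304
171^16 ≡ 304^2 = 92416 ≡ 479
171^32 ≡ 479^2 = 229441 ≡ 115
171^64 ≡ 115^2 = 13225 ≡ 829
171^128 ≡ 829^2 = 687241 ≡ 296
230 = 128 + 64 + 32 + 4 + 2, so 171^230 ≡ 296·829·115·288·317 ≡ 263 (mod 1033)
R · y^e mod p:
512^2 = 262144 ≡ 795
512^4 ≡ 795^2 = 632025 ≡ 862
512^8 ≡ 862^2 = 743044 ≡ 317
512^16 ≡ 317^2 = 100489 ≡ 288
512^32 ≡ 288^2 = 82944 ≡ 304
512^64 ≡ 304^2 = 92416 ≡ 479
512^128 ≡ 479^2 = 229441 ≡ 115
512^256 ≡ 115^2 = 13225 ≡ 829
512^512 ≡ 829^2 = 687241 ≡ 296
794 = 512 + 256 + 16 + 8 + 2, so 512^794 ≡ 296·829·288·317·795 ≡ 336 (mod 1033)
734·336 = 246624 ≡ 770 (mod 1033)
263 ≠ 770; the check fails.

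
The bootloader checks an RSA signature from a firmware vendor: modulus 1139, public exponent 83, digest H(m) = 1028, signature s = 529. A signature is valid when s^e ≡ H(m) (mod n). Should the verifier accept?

s^83 mod 1139 = 1028
s^83 mod 1139 = 1028 matches H(m).

accept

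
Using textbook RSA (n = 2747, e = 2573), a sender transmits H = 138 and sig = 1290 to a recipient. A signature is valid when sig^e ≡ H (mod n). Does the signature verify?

sig^2 ≡ 1290^2 = 1664100 ≡ 2165
sig^4 ≡ 2165^2 = 4687225 ≡ 843
sig^8 ≡ 843^2 = 710649 ≡ 1923
sig^16 ≡ 1923^2 = 3697929 ≡ 467
sig^32 ≡ 467^2 = 218089 ≡ 1076
sig^64 ≡ 1076^2 = 1157776 ≡ 1289
sig^128 ≡ 1289^2 = 1661521 ≡ 2333
sig^256 ≡ 2333^2 = 5442889 ≡ 1082
sig^512 ≡ 1082^2 = 1170724 ≡ 502
sig^1024 ≡ 502^2 = 252004 ≡ 2027
sig^2048 ≡ 2027^2 = 4108729 ≡ 1964
2573 = 2048 + 512 + 8 + 4 + 1, so sig^2573 ≡ 1964·502·1923·843·1290 ≡ 138 (mod 2747)
Since 138 equals the digest 138, verification succeeds.

verifies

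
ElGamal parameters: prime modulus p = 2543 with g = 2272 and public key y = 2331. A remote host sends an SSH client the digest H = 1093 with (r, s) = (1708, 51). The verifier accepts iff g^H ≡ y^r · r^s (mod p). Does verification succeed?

passes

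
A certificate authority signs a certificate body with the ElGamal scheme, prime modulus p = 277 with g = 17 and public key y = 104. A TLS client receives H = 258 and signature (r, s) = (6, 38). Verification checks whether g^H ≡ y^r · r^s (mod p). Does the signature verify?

Left side g^H mod p:
Squares mod 277: 17^1≡17, 17^2≡12, 17^4≡144, 17^8≡238, 17^16≡136, 17^32≡214, 17^64≡91, 17^128≡248, 17^256≡10
258 = 256 + 2, so 17^258 ≡ 10·12 ≡ 120 (mod 277)
Right side y^r · r^s mod p:
Squares mod 277: 104^1≡104, 104^2≡13, 104^4≡169
6 = 4 + 2, so 104^6 ≡ 169·13 ≡ 258 (mod 277)
Squares mod 277: 6^1≡6, 6^2≡36, 6^4≡188, 6^8≡165, 6^16≡79, 6^32≡147
38 = 32 + 4 + 2, so 6^38 ≡ 147·188·36 ≡ 189 (mod 277)
258·189 = 48762 ≡ 10 (mod 277)
120 ≠ 10, so verification fails.

does not verify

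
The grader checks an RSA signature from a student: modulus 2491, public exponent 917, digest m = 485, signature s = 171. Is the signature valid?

valid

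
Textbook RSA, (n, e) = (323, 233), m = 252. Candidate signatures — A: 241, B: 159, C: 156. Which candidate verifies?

Candidate A: Squares mod 323: 241^1≡241, 241^2≡264, 241^4≡251, 241^8≡16, 241^16≡256, 241^32≡290, 241^64≡120, 241^128≡188; 233 = 128 + 64 + 32 + 8 + 1, so 241^233 ≡ 188·120·290·16·241 ≡ 269 (mod 323)
Candidate B: Squares mod 323: 159^1≡159, 159^2≡87, 159^4≡140, 159^8≡220, 159^16≡273, 159^32≡239, 159^64≡273, 159^128≡239; 233 = 128 + 64 + 32 + 8 + 1, so 159^233 ≡ 239·273·239·220·159 ≡ 11 (mod 323)
Candidate C: Squares mod 323: 156^1≡156, 156^2≡111, 156^4≡47, 156^8≡271, 156^16≡120, 156^32≡188, 156^64≡137, 156^128≡35; 233 = 128 + 64 + 32 + 8 + 1, so 156^233 ≡ 35·137·188·271·156 ≡ 252 (mod 323)
  → matches m = 252

C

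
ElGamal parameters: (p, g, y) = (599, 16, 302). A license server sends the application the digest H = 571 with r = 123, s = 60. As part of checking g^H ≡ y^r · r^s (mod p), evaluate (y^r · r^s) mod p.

136

302^2 = 91204 ≡ 156
302^4 ≡ 156^2 = 24336 ≡ 376
302^8 ≡ 376^2 = 141376 ≡ 12
302^16 ≡ 12^2 = 144
302^32 ≡ 144^2 = 20736 ≡ 370
302^64 ≡ 370^2 = 136900 ≡ 328
123 = 64 + 32 + 16 + 8 + 2 + 1, so 302^123 ≡ 328·370·144·12·156·302 ≡ 117 (mod 599)
123^2 = 15129 ≡ 154
123^4 ≡ 154^2 = 23716 ≡ 355
123^8 ≡ 355^2 = 126025 ≡ 235
123^16 ≡ 235^2 = 55225 ≡ 117
123^32 ≡ 117^2 = 13689 ≡ 511
60 = 32 + 16 + 8 + 4, so 123^60 ≡ 511·117·235·355 ≡ 37 (mod 599)
y^r · r^s ≡ 117·37 = 4329 ≡ 136 (mod 599)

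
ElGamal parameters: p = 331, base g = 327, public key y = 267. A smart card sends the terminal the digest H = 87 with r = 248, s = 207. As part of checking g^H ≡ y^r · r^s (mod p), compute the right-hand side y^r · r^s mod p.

181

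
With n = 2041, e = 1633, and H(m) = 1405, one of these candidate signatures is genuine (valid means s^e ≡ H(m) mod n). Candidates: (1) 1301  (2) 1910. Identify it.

Candidate 1: 1301^2 = 1692601 ≡ 612; 1301^4 ≡ 612^2 = 374544 ≡ 1041; 1301^8 ≡ 1041^2 = 1083681 ≡ 1951; 1301^16 ≡ 1951^2 = 3806401 ≡ 1977; 1301^32 ≡ 1977^2 = 3908529 ≡ 14; 1301^64 ≡ 14^2 = 196; 1301^128 ≡ 196^2 = 38416 ≡ 1678; 1301^256 ≡ 1678^2 = 2815684 ≡ 1145; 1301^512 ≡ 1145^2 = 1311025 ≡ 703; 1301^1024 ≡ 703^2 = 494209 ≡ 287; 1633 = 1024 + 512 + 64 + 32 + 1, so 1301^1633 ≡ 287·703·196·14·1301 ≡ 1405 (mod 2041)
  → matches H(m) = 1405
Candidate 2: 1910^2 = 3648100 ≡ 833; 1910^4 ≡ 833^2 = 693889 ≡ 1990; 1910^8 ≡ 1990^2 = 3960100 ≡ 560; 1910^16 ≡ 560^2 = 313600 ≡ 1327; 1910^32 ≡ 1327^2 = 1760929 ≡ 1587; 1910^64 ≡ 1587^2 = 2518569 ≡ 2016; 1910^128 ≡ 2016^2 = 4064256 ≡ 625; 1910^256 ≡ 625^2 = 390625 ≡ 794; 1910^512 ≡ 794^2 = 630436 ≡ 1808; 1910^1024 ≡ 1808^2 = 3268864 ≡ 1223; 1633 = 1024 + 512 + 64 + 32 + 1, so 1910^1633 ≡ 1223·1808·2016·1587·1910 ≡ 1182 (mod 2041)

1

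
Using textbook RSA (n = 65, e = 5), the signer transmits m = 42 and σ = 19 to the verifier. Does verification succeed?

fails

σ^2 ≡ 19^2 = 361 ≡ 36
σ^4 ≡ 36^2 = 1296 ≡ 61
5 = 4 + 1, so σ^5 ≡ 61·19 ≡ 54 (mod 65)
σ^5 mod 65 = 54, but m = 42.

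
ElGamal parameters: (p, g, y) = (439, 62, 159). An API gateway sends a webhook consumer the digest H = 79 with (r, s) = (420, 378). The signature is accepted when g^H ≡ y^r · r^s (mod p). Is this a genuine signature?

Left side g^H mod p:
Squares mod 439: 62^1≡62, 62^2≡332, 62^4≡35, 62^8≡347, 62^16≡123, 62^32≡203, 62^64≡382
79 = 64 + 8 + 4 + 2 + 1, so 62^79 ≡ 382·347·35·332·62 ≡ 333 (mod 439)
Right side y^r · r^s mod p:
Squares mod 439: 159^1≡159, 159^2≡258, 159^4≡275, 159^8≡117, 159^16≡80, 159^32≡254, 159^64≡422, 159^128≡289, 159^256≡111
420 = 256 + 128 + 32 + 4, so 159^420 ≡ 111·289·254·275 ≡ 251 (mod 439)
Squares mod 439: 420^1≡420, 420^2≡361, 420^4≡377, 420^8≡332, 420^16≡35, 420^32≡347, 420^64≡123, 420^128≡203, 420^256≡382
378 = 256 + 64 + 32 + 16 + 8 + 2, so 420^378 ≡ 382·123·347·35·332·361 ≡ 103 (mod 439)
251·103 = 25853 ≡ 391 (mod 439)
333 ≠ 391, so verification fails.

forged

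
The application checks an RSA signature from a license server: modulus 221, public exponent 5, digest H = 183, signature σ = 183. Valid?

yes

σ^5 mod 221 = 183
Since 183 equals the digest 183, verification succeeds.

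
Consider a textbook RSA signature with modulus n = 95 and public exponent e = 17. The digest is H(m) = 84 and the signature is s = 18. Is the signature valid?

Squares mod 95: s^1≡18, s^2≡39, s^4≡1, s^8≡1, s^16≡1
17 = 16 + 1, so s^17 ≡ 1·18 ≡ 18 (mod 95)
The recovered value 18 does not match the digest 84.

invalid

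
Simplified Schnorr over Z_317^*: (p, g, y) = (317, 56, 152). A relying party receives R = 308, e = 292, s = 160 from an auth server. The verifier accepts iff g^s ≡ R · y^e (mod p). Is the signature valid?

valid

g^s mod p:
56^2 = 3136 ≡ 283
56^4 ≡ 283^2 = 80089 ≡ 205
56^8 ≡ 205^2 = 42025 ≡ 181
56^16 ≡ 181^2 = 32761 ≡ 110
56^32 ≡ 110^2 = 12100 ≡ 54
56^64 ≡ 54^2 = 2916 ≡ 63
56^128 ≡ 63^2 = 3969 ≡ 165
160 = 128 + 32, so 56^160 ≡ 165·54 ≡ 34 (mod 317)
R · y^e mod p:
152^2 = 23104 ≡ 280
152^4 ≡ 280^2 = 78400 ≡ 101
152^8 ≡ 101^2 = 10201 ≡ 57
152^16 ≡ 57^2 = 3249 ≡ 79
152^32 ≡ 79^2 = 6241 ≡ 218
152^64 ≡ 218^2 = 47524 ≡ 291
152^128 ≡ 291^2 = 84681 ≡ 42
152^256 ≡ 42^2 = 1764 ≡ 179
292 = 256 + 32 + 4, so 152^292 ≡ 179·218·101 ≡ 278 (mod 317)
308·278 = 85624 ≡ 34 (mod 317)
34 ≡ 34 (mod 317); signature holds.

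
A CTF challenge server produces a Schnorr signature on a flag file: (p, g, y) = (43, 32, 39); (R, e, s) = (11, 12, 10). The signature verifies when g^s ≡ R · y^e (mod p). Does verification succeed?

g^s mod p:
32^10 mod 43 = 41
R · y^e mod p:
39^12 mod 43 = 35
11·35 = 385 ≡ 41 (mod 43)
41 ≡ 41 (mod 43); signature holds.

passes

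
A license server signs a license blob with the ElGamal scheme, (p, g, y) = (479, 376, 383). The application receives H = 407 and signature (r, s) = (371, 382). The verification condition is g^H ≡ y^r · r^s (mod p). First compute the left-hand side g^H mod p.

376^2 = 141376 ≡ 71
376^4 ≡ 71^2 = 5041 ≡ 251
376^8 ≡ 251^2 = 63001 ≡ 252
376^16 ≡ 252^2 = 63504 ≡ 276
376^32 ≡ 276^2 = 76176 ≡ 15
376^64 ≡ 15^2 = 225
376^128 ≡ 225^2 = 50625 ≡ 330
376^256 ≡ 330^2 = 108900 ≡ 167
407 = 256 + 128 + 16 + 4 + 2 + 1, so 376^407 ≡ 167·330·276·251·71·376 ≡ 395 (mod 479)

395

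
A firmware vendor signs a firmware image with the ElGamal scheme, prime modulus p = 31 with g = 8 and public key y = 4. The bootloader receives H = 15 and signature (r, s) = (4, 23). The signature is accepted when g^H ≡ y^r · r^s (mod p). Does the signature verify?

does not verify

Left side g^H mod p:
8^2 = 64 ≡ 2
8^4 ≡ 2^2 = 4
8^8 ≡ 4^2 = 16
15 = 8 + 4 + 2 + 1, so 8^15 ≡ 16·4·2·8 ≡ 1 (mod 31)
Right side y^r · r^s mod p:
4^2 = 16
4^4 ≡ 16^2 = 256 ≡ 8
4^2 = 16
4^4 ≡ 16^2 = 256 ≡ 8
4^8 ≡ 8^2 = 64 ≡ 2
4^16 ≡ 2^2 = 4
23 = 16 + 4 + 2 + 1, so 4^23 ≡ 4·8·16·4 ≡ 2 (mod 31)
8·2 = 16 ≡ 16 (mod 31)
1 ≠ 16, so verification fails.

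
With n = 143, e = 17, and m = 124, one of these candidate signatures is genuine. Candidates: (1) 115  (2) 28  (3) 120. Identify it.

Candidate 1: Squares mod 143: 115^1≡115, 115^2≡69, 115^4≡42, 115^8≡48, 115^16≡16; 17 = 16 + 1, so 115^17 ≡ 16·115 ≡ 124 (mod 143)
  → matches m = 124
Candidate 2: Squares mod 143: 28^1≡28, 28^2≡69, 28^4≡42, 28^8≡48, 28^16≡16; 17 = 16 + 1, so 28^17 ≡ 16·28 ≡ 19 (mod 143)
Candidate 3: Squares mod 143: 120^1≡120, 120^2≡100, 120^4≡133, 120^8≡100, 120^16≡133; 17 = 16 + 1, so 120^17 ≡ 133·120 ≡ 87 (mod 143)

1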